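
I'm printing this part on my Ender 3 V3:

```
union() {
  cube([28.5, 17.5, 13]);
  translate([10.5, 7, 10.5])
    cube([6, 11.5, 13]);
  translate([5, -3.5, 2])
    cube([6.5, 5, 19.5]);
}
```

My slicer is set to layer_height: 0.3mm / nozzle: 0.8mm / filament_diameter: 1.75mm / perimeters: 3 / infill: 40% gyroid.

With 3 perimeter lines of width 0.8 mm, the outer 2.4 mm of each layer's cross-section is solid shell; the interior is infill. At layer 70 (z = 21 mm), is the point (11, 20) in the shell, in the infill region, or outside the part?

outside

At z = 21 mm: the cube does not reach this height (z outside [0, 13]); the cube at (10.5, 7) is present — its section is the full 6×11.5 rectangle; the cube at (5, -3.5) is present — its section is the full 6.5×5 rectangle; Merging all regions: the 2 present regions are separate (no shared area or edge), so areas and boundary lengths simply add and each stays a separate island — 2 connected regions. Overall, the cross-section has 2 separate islands. The nearest boundary edge runs (10.50, 18.50)→(16.50, 18.50); distance from the point to it = 1.50 mm. The point is not inside any of the regions above, so it lies outside the cross-section (1.50 mm from the nearest boundary).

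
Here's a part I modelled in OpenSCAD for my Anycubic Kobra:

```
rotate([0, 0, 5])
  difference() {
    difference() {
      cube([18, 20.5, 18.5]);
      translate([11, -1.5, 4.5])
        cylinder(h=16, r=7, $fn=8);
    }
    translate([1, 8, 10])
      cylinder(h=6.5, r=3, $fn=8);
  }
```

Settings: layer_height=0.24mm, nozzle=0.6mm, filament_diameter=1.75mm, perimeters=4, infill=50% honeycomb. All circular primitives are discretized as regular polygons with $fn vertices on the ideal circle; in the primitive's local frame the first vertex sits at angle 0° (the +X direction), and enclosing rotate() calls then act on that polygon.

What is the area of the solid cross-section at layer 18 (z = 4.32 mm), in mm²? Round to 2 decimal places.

At z = 4.32 mm: the 18×20.5 cube contributes its full rectangle (area 369.00 mm²); the cylinder at (11, -1.5) is not intersected at this z (z outside [4.5, 20.5]); Subtracting the remaining from the first: none of the subtracted shapes is present at this height, so the 18×20.5 cube is unchanged — area = 369.00 mm²; the cylinder at (1, 8) does not reach this height (z outside [10, 16.5]); After the difference (first − rest): none of the subtracted shapes is present at this height, so that combined region is unchanged — area = 369.00 mm²; (whole slice rotated 5° about Z — lengths, areas and connectivity unchanged). Overall, the cross-section is a single solid region. Net area = 369.00 mm².

369.00 mm²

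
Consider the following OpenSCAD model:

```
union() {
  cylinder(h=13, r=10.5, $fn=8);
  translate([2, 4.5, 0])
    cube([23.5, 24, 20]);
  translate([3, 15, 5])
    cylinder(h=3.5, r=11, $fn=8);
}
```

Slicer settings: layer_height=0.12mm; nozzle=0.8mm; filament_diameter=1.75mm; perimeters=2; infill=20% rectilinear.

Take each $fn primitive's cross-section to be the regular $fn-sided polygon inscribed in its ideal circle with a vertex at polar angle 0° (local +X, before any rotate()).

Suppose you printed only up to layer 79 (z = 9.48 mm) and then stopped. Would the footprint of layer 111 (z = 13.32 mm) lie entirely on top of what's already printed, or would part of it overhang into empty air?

entirely on top

Compare the two slices. At z = 9.48: the r=10.5 cylinder contributes a regular 8-gon of circumradius 10.5 (area = (8/2)·10.500²·sin(360°/8) = 311.83 mm²); the 23.5×24 cube at (2, 4.5) contributes its full rectangle (area 564.00 mm²); the cylinder at (3, 15) is absent (z outside [5, 8.5]); Combining (union): the regions partially overlap — summed areas 875.83 mm² minus the doubly-counted overlap 23.73 mm² gives 852.10 mm² — area = 852.10 mm². At z = 13.32: the cylinder is absent (z outside [0, 13]); the cube at (2, 4.5) (footprint 23.5×24) is included at this height (area 564.00 mm²); the cylinder at (3, 15) is absent (z outside [5, 8.5]); Combining (union): only the 23.5×24 cube at (2, 4.5) is present, so the union is just that shape — area = 564.00 mm². Checking containment: the cross-section at z = 13.32 is a subset of the cross-section at z = 9.48.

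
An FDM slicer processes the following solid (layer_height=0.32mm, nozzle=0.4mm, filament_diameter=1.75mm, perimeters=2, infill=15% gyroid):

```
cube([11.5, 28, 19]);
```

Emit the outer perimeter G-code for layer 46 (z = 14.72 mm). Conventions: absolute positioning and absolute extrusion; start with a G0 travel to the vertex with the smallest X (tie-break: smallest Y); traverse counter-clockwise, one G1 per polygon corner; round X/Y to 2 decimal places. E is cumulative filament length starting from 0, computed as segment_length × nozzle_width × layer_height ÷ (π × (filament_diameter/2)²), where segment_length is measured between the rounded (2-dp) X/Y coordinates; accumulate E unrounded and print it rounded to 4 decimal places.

G0 X0.00 Y0.00 Z14.72
G1 X11.50 Y0.00 E0.6120
G1 X11.50 Y28.00 E2.1020
G1 X0.00 Y28.00 E2.7140
G1 X0.00 Y0.00 E4.2041

At z = 14.72 mm: the cube is present — its section is the full 11.5×28 rectangle. The outline is a single polygon with 4 vertices. Extrusion per mm of travel: 0.4 × 0.32 / (π × 0.875²) = 0.053216. Accumulating E over each segment gives final E = 4.2041.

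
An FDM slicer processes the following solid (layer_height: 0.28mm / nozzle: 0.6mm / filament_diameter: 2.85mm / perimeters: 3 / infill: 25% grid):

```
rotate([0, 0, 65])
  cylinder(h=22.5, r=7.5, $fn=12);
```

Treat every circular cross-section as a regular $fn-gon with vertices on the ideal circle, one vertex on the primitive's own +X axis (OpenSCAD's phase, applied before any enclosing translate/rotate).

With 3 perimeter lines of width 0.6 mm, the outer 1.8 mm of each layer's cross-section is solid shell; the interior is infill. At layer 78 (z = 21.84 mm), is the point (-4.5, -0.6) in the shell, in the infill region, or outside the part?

infill

At z = 21.84 mm: the r=7.5 cylinder gives a regular 12-gon of circumradius 7.5 (constant along its height); (whole slice rotated 65° about Z — lengths, areas and connectivity unchanged). Overall, the cross-section is a single solid region. Undo the 65° rotation: the query point maps to (-2.446, 3.825) in the un-rotated model frame. The nearest boundary edge runs (-3.75, 6.50)→(-6.50, 3.75); distance from the point to it = 2.81 mm. The point is inside the cross-section and 2.81 mm from the nearest boundary — more than the 1.8 mm shell width (3 × 0.6), so it's in the infill interior.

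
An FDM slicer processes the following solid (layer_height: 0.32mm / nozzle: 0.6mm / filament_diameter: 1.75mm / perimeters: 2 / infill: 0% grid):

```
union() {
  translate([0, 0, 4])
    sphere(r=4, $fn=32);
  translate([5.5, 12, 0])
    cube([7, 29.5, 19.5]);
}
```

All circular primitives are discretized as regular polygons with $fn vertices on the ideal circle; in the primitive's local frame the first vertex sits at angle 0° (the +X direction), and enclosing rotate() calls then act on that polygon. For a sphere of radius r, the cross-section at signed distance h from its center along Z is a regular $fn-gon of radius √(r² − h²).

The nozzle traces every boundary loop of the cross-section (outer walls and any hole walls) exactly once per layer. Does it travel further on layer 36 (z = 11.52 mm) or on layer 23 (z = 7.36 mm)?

Layer 36 (z = 11.52): the sphere does not reach this height (|z−center|=7.520 > r=4); the 7×29.5 cube at (5.5, 12) contributes its full rectangle (perimeter 73.00 mm); Taking the union: only the 7×29.5 cube at (5.5, 12) is present, so the union is just that shape — boundary = 73.00 mm. So its perimeter = 73.00 mm. Layer 23 (z = 7.36): the r=4 sphere slices to a regular 32-gon of circumradius 2.170 (√(r²−h²) with h=3.36 from center) (perimeter = 2·32·2.170·sin(180°/32) = 13.61 mm); the cube at (5.5, 12) is present — its section is the full 7×29.5 rectangle (perimeter 73.00 mm); Combining (union): the 2 present regions are separate (no shared area or edge), so areas and boundary lengths simply add and each stays a separate island — boundary = 86.61 mm. So its perimeter = 86.61 mm. Layer 23 is larger (86.61 vs 73.00 mm).

layer 23 (z = 7.36 mm)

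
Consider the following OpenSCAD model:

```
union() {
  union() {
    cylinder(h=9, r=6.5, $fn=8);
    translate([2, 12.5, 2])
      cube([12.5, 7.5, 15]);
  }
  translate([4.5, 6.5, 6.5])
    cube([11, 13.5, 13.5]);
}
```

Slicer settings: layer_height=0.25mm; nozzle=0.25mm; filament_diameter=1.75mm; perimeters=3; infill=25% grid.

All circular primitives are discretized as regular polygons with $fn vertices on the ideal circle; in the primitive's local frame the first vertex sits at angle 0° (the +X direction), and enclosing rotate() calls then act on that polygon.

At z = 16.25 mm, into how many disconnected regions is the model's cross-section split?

At z = 16.25 mm: the cylinder is not intersected at this z (z outside [0, 9]); the cube at (2, 12.5) is present — its section is the full 12.5×7.5 rectangle; Combining (union): only the 12.5×7.5 cube at (2, 12.5) is present, so the union is just that shape — 1 connected region; the cube at (4.5, 6.5) is present — its section is the full 11×13.5 rectangle; Combining (union): the regions partially overlap (shared area 75.00 mm²), so overlapping operands fuse into one piece — 1 connected region. The result has 1 disconnected region.

1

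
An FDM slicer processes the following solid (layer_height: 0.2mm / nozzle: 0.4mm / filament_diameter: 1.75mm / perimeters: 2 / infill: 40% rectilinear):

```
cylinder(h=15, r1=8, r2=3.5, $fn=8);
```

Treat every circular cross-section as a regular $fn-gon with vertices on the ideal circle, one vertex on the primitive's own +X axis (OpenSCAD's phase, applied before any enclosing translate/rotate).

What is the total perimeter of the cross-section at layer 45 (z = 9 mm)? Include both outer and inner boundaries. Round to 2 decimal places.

At z = 9 mm: the cone contributes a regular 8-gon of circumradius 5.300 (interpolated between r1=8 and r2=3.5 at t=0.600) (perimeter = 2·8·5.300·sin(180°/8) = 32.45 mm). Overall, the cross-section is a single solid region. Total boundary length (outer) = 32.45 mm.

32.45 mm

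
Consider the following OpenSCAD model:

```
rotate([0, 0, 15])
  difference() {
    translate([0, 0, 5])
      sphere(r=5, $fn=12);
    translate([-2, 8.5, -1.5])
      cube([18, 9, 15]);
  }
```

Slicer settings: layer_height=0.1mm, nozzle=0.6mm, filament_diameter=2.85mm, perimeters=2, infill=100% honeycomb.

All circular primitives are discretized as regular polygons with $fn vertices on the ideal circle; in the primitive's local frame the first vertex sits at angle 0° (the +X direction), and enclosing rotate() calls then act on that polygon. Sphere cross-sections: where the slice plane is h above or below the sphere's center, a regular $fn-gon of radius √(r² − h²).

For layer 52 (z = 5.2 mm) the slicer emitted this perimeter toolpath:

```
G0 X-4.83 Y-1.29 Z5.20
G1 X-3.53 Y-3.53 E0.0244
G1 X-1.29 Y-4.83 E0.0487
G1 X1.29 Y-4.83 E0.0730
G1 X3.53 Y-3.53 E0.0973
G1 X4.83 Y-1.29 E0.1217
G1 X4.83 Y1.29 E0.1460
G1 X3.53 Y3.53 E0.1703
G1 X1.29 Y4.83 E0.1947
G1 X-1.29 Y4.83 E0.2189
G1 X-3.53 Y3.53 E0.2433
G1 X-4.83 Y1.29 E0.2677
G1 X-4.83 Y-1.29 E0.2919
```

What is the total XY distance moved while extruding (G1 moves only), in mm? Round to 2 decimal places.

31.04 mm

Sum the Euclidean lengths of each G1 segment: total = 31.04 mm.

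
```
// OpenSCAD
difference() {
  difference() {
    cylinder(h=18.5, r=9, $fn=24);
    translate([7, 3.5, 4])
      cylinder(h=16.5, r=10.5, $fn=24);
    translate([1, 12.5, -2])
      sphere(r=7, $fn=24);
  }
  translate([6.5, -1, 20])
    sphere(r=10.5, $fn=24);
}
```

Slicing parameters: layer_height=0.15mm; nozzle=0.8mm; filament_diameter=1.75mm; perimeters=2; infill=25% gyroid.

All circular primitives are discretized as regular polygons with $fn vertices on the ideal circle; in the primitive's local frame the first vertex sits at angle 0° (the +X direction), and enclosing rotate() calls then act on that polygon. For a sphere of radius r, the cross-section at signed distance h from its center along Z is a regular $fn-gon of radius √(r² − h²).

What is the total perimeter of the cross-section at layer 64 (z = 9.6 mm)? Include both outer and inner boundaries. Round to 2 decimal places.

At z = 9.6 mm: the cylinder: section is a regular 24-gon, circumradius r=9 (perimeter = 2·24·9.000·sin(180°/24) = 56.39 mm); the r=10.5 cylinder at (7, 3.5) gives a regular 24-gon of circumradius 10.5 (constant along its height) (perimeter = 2·24·10.500·sin(180°/24) = 65.79 mm); the sphere at (1, 12.5) is not intersected at this z (|z−center|=11.600 > r=7); Subtracting the remaining from the first: starting from the r=9 cylinder, the r=10.5 cylinder at (7, 3.5) partially overlaps it — only the 146.49 mm² overlap (of its 342.42 mm²) is removed, clipping the outline — boundary = 52.98 mm; the sphere at (6.5, -1): section is a regular 24-gon, circumradius = √(r²−h²) = √(10.5²−10.4²) = 1.446 (perimeter = 2·24·1.446·sin(180°/24) = 9.06 mm); After the difference (first − rest): starting from that combined region, the r=10.5 sphere at (6.5, -1) misses the remaining region (no effect) — boundary = 52.98 mm. Overall, the cross-section is a single solid region. Total boundary length (outer) = 52.98 mm.

52.98 mm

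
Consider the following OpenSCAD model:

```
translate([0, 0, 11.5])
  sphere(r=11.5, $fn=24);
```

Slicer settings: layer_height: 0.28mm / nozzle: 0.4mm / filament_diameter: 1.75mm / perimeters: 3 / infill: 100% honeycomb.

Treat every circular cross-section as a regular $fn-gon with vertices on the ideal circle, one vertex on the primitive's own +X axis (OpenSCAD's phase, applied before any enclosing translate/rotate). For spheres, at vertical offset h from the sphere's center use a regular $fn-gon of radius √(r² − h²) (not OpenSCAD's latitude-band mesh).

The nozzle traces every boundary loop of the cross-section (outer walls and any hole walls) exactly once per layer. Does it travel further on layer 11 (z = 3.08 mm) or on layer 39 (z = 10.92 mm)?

layer 39 (z = 10.92 mm)

Layer 11 (z = 3.08): the r=11.5 sphere slices to a regular 24-gon of circumradius 7.833 (√(r²−h²) with h=8.42 from center) (perimeter = 2·24·7.833·sin(180°/24) = 49.07 mm). So its perimeter = 49.07 mm. Layer 39 (z = 10.92): the r=11.5 sphere slices to a regular 24-gon of circumradius 11.485 (√(r²−h²) with h=0.58 from center) (perimeter = 2·24·11.485·sin(180°/24) = 71.96 mm). So its perimeter = 71.96 mm. Layer 39 is larger (71.96 vs 49.07 mm).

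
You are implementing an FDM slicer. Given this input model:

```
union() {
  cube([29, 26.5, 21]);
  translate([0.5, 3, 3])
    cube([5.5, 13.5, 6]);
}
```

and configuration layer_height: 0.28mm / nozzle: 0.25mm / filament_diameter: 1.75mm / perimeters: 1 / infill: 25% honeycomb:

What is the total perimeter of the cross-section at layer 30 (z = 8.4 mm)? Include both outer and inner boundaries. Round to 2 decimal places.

At z = 8.4 mm: the 29×26.5 cube contributes its full rectangle (perimeter 111.00 mm); the 5.5×13.5 cube at (0.5, 3) contributes its full rectangle (perimeter 38.00 mm); Taking the union: the 5.5×13.5 cube at (0.5, 3) lies entirely inside the 29×26.5 cube, so the union is just the 29×26.5 cube — boundary = 111.00 mm. Overall, the cross-section is a single solid region. Total boundary length (outer) = 111.00 mm.

111.00 mm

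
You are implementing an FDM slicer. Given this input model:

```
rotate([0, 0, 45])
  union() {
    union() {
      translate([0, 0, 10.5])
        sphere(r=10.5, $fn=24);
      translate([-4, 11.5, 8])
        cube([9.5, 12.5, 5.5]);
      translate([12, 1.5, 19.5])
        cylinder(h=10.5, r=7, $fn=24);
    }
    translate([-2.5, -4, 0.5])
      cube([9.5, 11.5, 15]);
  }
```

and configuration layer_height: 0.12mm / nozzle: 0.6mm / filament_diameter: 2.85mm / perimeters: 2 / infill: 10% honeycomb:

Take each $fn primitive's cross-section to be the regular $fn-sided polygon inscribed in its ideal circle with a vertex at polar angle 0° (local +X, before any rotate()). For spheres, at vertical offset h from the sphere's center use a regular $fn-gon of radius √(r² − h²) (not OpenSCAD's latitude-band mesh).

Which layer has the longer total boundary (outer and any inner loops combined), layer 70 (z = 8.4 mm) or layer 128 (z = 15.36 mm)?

Layer 70 (z = 8.4): the r=10.5 sphere slices to a regular 24-gon of circumradius 10.288 (√(r²−h²) with h=2.1 from center) (perimeter = 2·24·10.288·sin(180°/24) = 64.46 mm); the cube at (-4, 11.5) (footprint 9.5×12.5) is included at this height (perimeter 44.00 mm); the cylinder at (12, 1.5) is absent (z outside [19.5, 30]); Taking the union: the 2 present regions are separate (no shared area or edge), so areas and boundary lengths simply add and each stays a separate island — boundary = 108.46 mm; the cube at (-2.5, -4) is present — its section is the full 9.5×11.5 rectangle (perimeter 42.00 mm); Taking the union: the regions partially overlap (shared area 109.25 mm²), so the edge portions inside another operand are dropped and the merged outline is re-measured after clipping — boundary = 108.47 mm; (whole slice rotated 45° about Z — lengths, areas and connectivity unchanged). So its perimeter = 108.47 mm. Layer 128 (z = 15.36): the sphere: section is a regular 24-gon, circumradius = √(r²−h²) = √(10.5²−4.86²) = 9.308 (perimeter = 2·24·9.308·sin(180°/24) = 58.31 mm); the cube at (-4, 11.5) is absent (z outside [8, 13.5]); the cylinder at (12, 1.5) does not reach this height (z outside [19.5, 30]); Merging all regions: only the r=10.5 sphere is present, so the union is just that shape — boundary = 58.31 mm; the cube at (-2.5, -4) is present — its section is the full 9.5×11.5 rectangle (perimeter 42.00 mm); Combining (union): the regions partially overlap (shared area 108.20 mm²), so the edge portions inside another operand are dropped and the merged outline is re-measured after clipping — boundary = 59.20 mm; (whole slice rotated 45° about Z — lengths, areas and connectivity unchanged). So its perimeter = 59.20 mm. Layer 70 is larger (108.47 vs 59.20 mm).

layer 70 (z = 8.4 mm)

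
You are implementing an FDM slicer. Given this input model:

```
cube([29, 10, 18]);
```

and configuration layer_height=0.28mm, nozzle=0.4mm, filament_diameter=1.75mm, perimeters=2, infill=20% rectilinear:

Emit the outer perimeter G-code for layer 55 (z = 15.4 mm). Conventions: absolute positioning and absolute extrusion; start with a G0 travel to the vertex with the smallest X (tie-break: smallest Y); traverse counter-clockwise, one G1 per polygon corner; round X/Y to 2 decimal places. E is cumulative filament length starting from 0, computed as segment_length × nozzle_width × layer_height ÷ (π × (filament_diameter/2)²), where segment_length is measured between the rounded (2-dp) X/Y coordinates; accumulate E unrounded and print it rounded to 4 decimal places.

At z = 15.4 mm: the 29×10 cube contributes its full rectangle. The outline is a single polygon with 4 vertices. Extrusion per mm of travel: 0.4 × 0.28 / (π × 0.875²) = 0.046564. Accumulating E over each segment gives final E = 3.6320.

G0 X0.00 Y0.00 Z15.40
G1 X29.00 Y0.00 E1.3504
G1 X29.00 Y10.00 E1.8160
G1 X0.00 Y10.00 E3.1664
G1 X0.00 Y0.00 E3.6320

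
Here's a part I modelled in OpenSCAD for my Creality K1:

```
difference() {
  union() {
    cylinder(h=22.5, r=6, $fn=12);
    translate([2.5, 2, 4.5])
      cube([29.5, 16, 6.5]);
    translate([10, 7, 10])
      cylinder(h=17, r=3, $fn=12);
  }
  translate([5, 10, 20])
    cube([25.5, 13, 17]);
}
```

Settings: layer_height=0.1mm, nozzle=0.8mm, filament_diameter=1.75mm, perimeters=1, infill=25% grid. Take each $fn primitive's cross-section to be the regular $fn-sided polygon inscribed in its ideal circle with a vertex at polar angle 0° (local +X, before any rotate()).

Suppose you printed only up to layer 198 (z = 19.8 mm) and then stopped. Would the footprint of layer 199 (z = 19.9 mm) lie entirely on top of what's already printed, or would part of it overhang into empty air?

entirely on top

Compare the two slices. At z = 19.8: the cylinder: section is a regular 12-gon, circumradius r=6 (area = (12/2)·6.000²·sin(360°/12) = 108.00 mm²); the cube at (2.5, 2) does not reach this height (z outside [4.5, 11]); the cylinder at (10, 7): section is a regular 12-gon, circumradius r=3 (area = (12/2)·3.000²·sin(360°/12) = 27.00 mm²); Taking the union: the 2 present regions are separate (no shared area or edge), so areas and boundary lengths simply add and each stays a separate island — area = 135.00 mm²; the cube at (5, 10) does not reach this height (z outside [20, 37]); Taking the first minus the rest: none of the subtracted shapes is present at this height, so the result so far is unchanged — area = 135.00 mm². At z = 19.9: the cylinder: section is a regular 12-gon, circumradius r=6 (area = (12/2)·6.000²·sin(360°/12) = 108.00 mm²); the cube at (2.5, 2) does not reach this height (z outside [4.5, 11]); the r=3 cylinder at (10, 7) gives a regular 12-gon of circumradius 3 (constant along its height) (area = (12/2)·3.000²·sin(360°/12) = 27.00 mm²); Merging all regions: the 2 present regions are separate (no shared area or edge), so areas and boundary lengths simply add and each stays a separate island — area = 135.00 mm²; the cube at (5, 10) is not intersected at this z (z outside [20, 37]); Taking the first minus the rest: none of the subtracted shapes is present at this height, so the result so far is unchanged — area = 135.00 mm². Checking containment: the cross-section at z = 19.9 is a subset of the cross-section at z = 19.8.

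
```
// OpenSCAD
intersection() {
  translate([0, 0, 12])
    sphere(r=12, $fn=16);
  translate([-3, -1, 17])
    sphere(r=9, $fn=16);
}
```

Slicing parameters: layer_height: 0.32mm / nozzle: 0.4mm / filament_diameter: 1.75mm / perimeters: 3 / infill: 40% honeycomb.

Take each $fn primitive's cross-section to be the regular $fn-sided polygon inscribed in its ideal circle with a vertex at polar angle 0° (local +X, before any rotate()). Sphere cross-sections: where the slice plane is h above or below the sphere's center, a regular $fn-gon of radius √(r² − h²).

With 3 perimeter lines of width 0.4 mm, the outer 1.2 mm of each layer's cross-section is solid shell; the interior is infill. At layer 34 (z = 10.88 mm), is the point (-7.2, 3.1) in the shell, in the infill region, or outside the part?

shell

At z = 10.88 mm: the sphere: section is a regular 16-gon, circumradius = √(r²−h²) = √(12²−1.12²) = 11.948; the r=9 sphere at (-3, -1) contributes a regular 16-gon of circumradius √(9²−6.12²) = 6.599; Taking the intersection: the r=9 sphere at (-3, -1) lies inside the r=12 sphere, so the common part is the r=9 sphere at (-3, -1) itself — 1 connected region. Overall, the cross-section is a single solid region. The nearest boundary edge runs (-9.10, 1.53)→(-7.67, 3.67); distance from the point to it = 0.70 mm. The point is inside the cross-section, 0.70 mm from the nearest boundary — within the 1.2 mm shell band (3 × 0.4).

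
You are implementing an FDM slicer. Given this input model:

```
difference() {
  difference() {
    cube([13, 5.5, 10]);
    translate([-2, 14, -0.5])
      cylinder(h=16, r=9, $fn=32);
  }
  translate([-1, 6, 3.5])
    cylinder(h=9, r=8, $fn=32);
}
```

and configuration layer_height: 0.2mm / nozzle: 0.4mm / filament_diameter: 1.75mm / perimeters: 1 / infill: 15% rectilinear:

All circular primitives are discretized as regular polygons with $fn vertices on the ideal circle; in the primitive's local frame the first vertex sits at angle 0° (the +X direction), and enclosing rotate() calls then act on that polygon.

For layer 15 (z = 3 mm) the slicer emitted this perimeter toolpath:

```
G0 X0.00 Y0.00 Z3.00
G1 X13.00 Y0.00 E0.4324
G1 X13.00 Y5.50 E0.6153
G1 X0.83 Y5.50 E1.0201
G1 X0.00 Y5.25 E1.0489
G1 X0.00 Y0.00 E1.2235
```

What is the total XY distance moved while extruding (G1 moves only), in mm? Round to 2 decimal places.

Sum the Euclidean lengths of each G1 segment: total = 36.79 mm.

36.79 mm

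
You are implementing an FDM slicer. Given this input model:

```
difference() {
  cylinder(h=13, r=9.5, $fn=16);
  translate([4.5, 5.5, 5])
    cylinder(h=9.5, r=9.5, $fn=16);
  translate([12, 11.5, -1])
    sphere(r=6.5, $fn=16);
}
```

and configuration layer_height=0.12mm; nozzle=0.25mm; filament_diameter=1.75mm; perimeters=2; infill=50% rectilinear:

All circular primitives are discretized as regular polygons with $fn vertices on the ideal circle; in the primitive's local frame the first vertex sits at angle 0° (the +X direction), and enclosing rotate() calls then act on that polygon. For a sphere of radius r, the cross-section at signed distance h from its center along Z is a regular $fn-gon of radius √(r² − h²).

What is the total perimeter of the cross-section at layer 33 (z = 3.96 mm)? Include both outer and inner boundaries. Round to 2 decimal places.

59.31 mm

At z = 3.96 mm: the r=9.5 cylinder contributes a regular 16-gon of circumradius 9.5 (perimeter = 2·16·9.500·sin(180°/16) = 59.31 mm); the cylinder at (4.5, 5.5) does not reach this height (z outside [5, 14.5]); the sphere at (12, 11.5): section is a regular 16-gon, circumradius = √(r²−h²) = √(6.5²−4.96²) = 4.201 (perimeter = 2·16·4.201·sin(180°/16) = 26.23 mm); After the difference (first − rest): starting from the r=9.5 cylinder, the r=6.5 sphere at (12, 11.5) misses the remaining region (no effect) — boundary = 59.31 mm. Overall, the cross-section is a single solid region. Total boundary length (outer) = 59.31 mm.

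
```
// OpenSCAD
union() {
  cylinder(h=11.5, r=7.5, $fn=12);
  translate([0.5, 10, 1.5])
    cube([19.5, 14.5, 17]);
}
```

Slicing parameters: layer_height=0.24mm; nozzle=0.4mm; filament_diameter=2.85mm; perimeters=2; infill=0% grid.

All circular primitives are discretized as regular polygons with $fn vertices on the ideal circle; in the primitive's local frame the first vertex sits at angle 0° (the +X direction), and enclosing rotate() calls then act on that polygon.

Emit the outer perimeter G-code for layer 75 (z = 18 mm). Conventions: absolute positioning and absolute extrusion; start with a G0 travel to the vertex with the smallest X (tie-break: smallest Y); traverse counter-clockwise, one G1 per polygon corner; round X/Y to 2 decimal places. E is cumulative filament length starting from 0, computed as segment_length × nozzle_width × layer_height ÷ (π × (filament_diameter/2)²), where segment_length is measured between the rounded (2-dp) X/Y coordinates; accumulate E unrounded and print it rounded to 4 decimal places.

At z = 18 mm: the cylinder is absent (z outside [0, 11.5]); the cube at (0.5, 10) is present — its section is the full 19.5×14.5 rectangle; Combining (union): only the 19.5×14.5 cube at (0.5, 10) is present, so the union is just that shape — 1 connected region. The outline is a single polygon with 4 vertices. Extrusion per mm of travel: 0.4 × 0.24 / (π × 1.425²) = 0.015048. Accumulating E over each segment gives final E = 1.0233.

G0 X0.50 Y10.00 Z18.00
G1 X20.00 Y10.00 E0.2934
G1 X20.00 Y24.50 E0.5116
G1 X0.50 Y24.50 E0.8051
G1 X0.50 Y10.00 E1.0233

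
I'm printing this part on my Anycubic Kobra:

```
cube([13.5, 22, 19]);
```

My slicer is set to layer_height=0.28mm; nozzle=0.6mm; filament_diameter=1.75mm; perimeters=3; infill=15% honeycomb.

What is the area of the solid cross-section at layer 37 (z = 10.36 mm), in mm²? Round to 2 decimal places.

297.00 mm²

At z = 10.36 mm: the 13.5×22 cube contributes its full rectangle (area 297.00 mm²). Overall, the cross-section is a single solid region. Net area = 297.00 mm².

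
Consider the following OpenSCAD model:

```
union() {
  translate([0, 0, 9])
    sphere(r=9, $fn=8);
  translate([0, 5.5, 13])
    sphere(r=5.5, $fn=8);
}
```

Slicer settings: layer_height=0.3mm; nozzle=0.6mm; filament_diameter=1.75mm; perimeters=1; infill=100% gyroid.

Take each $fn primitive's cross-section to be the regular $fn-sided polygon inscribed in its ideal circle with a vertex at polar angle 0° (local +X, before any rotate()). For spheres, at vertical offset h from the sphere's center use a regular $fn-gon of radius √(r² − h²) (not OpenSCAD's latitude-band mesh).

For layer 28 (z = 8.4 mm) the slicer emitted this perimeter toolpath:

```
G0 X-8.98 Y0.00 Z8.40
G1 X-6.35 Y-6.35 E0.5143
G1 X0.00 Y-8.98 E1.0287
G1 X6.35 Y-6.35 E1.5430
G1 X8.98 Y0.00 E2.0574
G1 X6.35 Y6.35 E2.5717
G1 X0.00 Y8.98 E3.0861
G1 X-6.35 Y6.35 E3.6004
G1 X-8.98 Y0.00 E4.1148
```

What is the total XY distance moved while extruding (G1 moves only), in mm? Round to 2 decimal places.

Sum the Euclidean lengths of each G1 segment: total = 54.98 mm.

54.98 mm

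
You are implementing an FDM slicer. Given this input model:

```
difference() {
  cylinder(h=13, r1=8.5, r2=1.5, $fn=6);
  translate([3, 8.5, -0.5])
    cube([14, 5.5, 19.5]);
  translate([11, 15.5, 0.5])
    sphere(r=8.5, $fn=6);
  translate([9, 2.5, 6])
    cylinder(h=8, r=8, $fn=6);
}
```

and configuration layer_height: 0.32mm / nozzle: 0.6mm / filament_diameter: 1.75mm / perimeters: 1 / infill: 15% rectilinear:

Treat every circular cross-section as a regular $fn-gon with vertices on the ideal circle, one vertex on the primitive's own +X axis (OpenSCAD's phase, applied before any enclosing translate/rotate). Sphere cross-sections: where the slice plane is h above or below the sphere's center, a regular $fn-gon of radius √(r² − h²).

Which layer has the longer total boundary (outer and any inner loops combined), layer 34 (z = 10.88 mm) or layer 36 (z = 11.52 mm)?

layer 34 (z = 10.88 mm)

Layer 34 (z = 10.88): the cone contributes a regular 6-gon of circumradius 2.642 (interpolated between r1=8.5 and r2=1.5 at t=0.837) (perimeter = 2·6·2.642·sin(180°/6) = 15.85 mm); the cube at (3, 8.5) (footprint 14×5.5) is included at this height (perimeter 39.00 mm); the sphere at (11, 15.5) does not reach this height (|z−center|=10.380 > r=8.5); the r=8 cylinder at (9, 2.5) gives a regular 6-gon of circumradius 8 (constant along its height) (perimeter = 2·6·8.000·sin(180°/6) = 48.00 mm); Taking the first minus the rest: starting from the cone, the 14×5.5 cube at (3, 8.5) misses the remaining region (no effect); the r=8 cylinder at (9, 2.5) partially overlaps it — only the 0.47 mm² overlap (of its 166.28 mm²) is removed, clipping the outline — boundary = 15.65 mm. So its perimeter = 15.65 mm. Layer 36 (z = 11.52): the cone: at t=0.886 of its height the radius interpolates to r₁+(r₂−r₁)t = 2.297, giving a regular 6-gon of that circumradius (perimeter = 2·6·2.297·sin(180°/6) = 13.78 mm); the cube at (3, 8.5) is present — its section is the full 14×5.5 rectangle (perimeter 39.00 mm); the sphere at (11, 15.5) does not reach this height (|z−center|=11.020 > r=8.5); the r=8 cylinder at (9, 2.5) contributes a regular 6-gon of circumradius 8 (perimeter = 2·6·8.000·sin(180°/6) = 48.00 mm); After the difference (first − rest): starting from the cone, the 14×5.5 cube at (3, 8.5) misses the remaining region (no effect); the r=8 cylinder at (9, 2.5) misses the remaining region (no effect) — boundary = 13.78 mm. So its perimeter = 13.78 mm. Layer 34 is larger (15.65 vs 13.78 mm).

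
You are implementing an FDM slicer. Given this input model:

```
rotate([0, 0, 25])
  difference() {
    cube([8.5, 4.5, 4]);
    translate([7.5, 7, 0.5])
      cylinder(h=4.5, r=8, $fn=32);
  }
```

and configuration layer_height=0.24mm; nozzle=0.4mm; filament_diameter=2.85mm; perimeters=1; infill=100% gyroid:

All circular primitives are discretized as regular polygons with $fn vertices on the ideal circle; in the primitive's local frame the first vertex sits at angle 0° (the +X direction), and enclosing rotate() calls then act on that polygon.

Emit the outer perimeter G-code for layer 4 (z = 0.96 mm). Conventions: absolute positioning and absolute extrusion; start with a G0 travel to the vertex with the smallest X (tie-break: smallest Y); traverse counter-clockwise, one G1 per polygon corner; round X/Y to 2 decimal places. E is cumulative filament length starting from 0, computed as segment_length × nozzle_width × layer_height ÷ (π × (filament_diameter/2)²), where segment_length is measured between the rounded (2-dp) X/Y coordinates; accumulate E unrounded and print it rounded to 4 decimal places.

G0 X-1.82 Y3.90 Z0.96
G1 X0.00 Y0.00 E0.0648
G1 X3.36 Y1.57 E0.1206
G1 X2.62 Y1.61 E0.1317
G1 X1.10 Y2.00 E0.1553
G1 X-0.31 Y2.67 E0.1788
G1 X-1.57 Y3.62 E0.2026
G1 X-1.82 Y3.90 E0.2082

At z = 0.96 mm: the cube is present — its section is the full 8.5×4.5 rectangle; the r=8 cylinder at (7.5, 7) contributes a regular 32-gon of circumradius 8; Subtracting the remaining from the first: starting from the 8.5×4.5 cube, the r=8 cylinder at (7.5, 7) partially overlaps it — only the 32.32 mm² overlap (of its 199.77 mm²) is removed, clipping the outline — 1 connected region; (whole slice rotated 25° about Z — lengths, areas and connectivity unchanged). The outline is a single polygon with 7 vertices. Extrusion per mm of travel: 0.4 × 0.24 / (π × 1.425²) = 0.015048. Accumulating E over each segment gives final E = 0.2082.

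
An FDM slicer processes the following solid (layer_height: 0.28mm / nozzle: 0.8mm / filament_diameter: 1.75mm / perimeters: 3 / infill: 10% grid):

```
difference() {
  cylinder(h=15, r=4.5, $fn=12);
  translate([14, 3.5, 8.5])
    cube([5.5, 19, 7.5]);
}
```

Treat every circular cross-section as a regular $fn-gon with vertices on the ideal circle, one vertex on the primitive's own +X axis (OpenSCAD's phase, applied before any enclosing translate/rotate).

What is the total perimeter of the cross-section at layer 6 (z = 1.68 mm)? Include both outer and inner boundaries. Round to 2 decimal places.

27.95 mm

At z = 1.68 mm: the cylinder: section is a regular 12-gon, circumradius r=4.5 (perimeter = 2·12·4.500·sin(180°/12) = 27.95 mm); the cube at (14, 3.5) is not intersected at this z (z outside [8.5, 16]); Subtracting the remaining from the first: none of the subtracted shapes is present at this height, so the r=4.5 cylinder is unchanged — boundary = 27.95 mm. Overall, the cross-section is a single solid region. Total boundary length (outer) = 27.95 mm.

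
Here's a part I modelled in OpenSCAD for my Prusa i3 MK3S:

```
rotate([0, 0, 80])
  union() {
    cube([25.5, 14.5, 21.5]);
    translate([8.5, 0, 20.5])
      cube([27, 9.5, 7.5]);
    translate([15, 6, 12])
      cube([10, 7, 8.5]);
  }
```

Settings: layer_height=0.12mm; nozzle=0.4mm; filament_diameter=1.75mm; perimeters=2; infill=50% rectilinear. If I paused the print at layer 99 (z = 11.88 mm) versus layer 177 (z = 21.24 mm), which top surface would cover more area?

Layer 99 (z = 11.88): the 25.5×14.5 cube contributes its full rectangle (area 369.75 mm²); the cube at (8.5, 0) is not intersected at this z (z outside [20.5, 28]); the cube at (15, 6) is absent (z outside [12, 20.5]); Combining (union): only the 25.5×14.5 cube is present, so the union is just that shape — area = 369.75 mm²; (whole slice rotated 80° about Z — lengths, areas and connectivity unchanged). So its area = 369.75 mm². Layer 177 (z = 21.24): the cube (footprint 25.5×14.5) is included at this height (area 369.75 mm²); the cube at (8.5, 0) is present — its section is the full 27×9.5 rectangle (area 256.50 mm²); the cube at (15, 6) is absent (z outside [12, 20.5]); Merging all regions: the regions partially overlap — summed areas 626.25 mm² minus the doubly-counted overlap 161.50 mm² gives 464.75 mm² — area = 464.75 mm²; (whole slice rotated 80° about Z — lengths, areas and connectivity unchanged). So its area = 464.75 mm². Layer 177 is larger (464.75 vs 369.75 mm²).

layer 177 (z = 21.24 mm)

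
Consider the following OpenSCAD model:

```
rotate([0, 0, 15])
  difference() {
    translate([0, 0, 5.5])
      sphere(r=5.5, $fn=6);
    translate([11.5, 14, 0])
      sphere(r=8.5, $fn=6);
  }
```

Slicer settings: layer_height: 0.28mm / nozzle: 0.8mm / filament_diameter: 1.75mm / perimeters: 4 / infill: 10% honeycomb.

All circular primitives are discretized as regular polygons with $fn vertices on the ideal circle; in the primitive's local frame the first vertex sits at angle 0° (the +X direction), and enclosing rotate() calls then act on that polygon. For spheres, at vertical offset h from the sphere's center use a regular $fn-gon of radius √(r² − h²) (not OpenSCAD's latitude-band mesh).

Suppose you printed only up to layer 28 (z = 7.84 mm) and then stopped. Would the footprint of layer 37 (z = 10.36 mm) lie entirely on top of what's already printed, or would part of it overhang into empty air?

Compare the two slices. At z = 7.84: the r=5.5 sphere slices to a regular 6-gon of circumradius 4.977 (√(r²−h²) with h=2.34 from center) (area = (6/2)·4.977²·sin(360°/6) = 64.37 mm²); the r=8.5 sphere at (11.5, 14) slices to a regular 6-gon of circumradius 3.284 (√(r²−h²) with h=7.84 from center) (area = (6/2)·3.284²·sin(360°/6) = 28.02 mm²); After the difference (first − rest): starting from the r=5.5 sphere (64.37 mm²), the r=8.5 sphere at (11.5, 14) misses the remaining region (no effect) — area = 64.37 mm²; (whole slice rotated 15° about Z — lengths, areas and connectivity unchanged). At z = 10.36: the sphere: section is a regular 6-gon, circumradius = √(r²−h²) = √(5.5²−4.86²) = 2.575 (area = (6/2)·2.575²·sin(360°/6) = 17.23 mm²); the sphere at (11.5, 14) is not intersected at this z (|z−center|=10.360 > r=8.5); Subtracting the remaining from the first: none of the subtracted shapes is present at this height, so the r=5.5 sphere is unchanged — area = 17.23 mm²; (whole slice rotated 15° about Z — lengths, areas and connectivity unchanged). Checking containment: the cross-section at z = 10.36 is a subset of the cross-section at z = 7.84.

entirely on top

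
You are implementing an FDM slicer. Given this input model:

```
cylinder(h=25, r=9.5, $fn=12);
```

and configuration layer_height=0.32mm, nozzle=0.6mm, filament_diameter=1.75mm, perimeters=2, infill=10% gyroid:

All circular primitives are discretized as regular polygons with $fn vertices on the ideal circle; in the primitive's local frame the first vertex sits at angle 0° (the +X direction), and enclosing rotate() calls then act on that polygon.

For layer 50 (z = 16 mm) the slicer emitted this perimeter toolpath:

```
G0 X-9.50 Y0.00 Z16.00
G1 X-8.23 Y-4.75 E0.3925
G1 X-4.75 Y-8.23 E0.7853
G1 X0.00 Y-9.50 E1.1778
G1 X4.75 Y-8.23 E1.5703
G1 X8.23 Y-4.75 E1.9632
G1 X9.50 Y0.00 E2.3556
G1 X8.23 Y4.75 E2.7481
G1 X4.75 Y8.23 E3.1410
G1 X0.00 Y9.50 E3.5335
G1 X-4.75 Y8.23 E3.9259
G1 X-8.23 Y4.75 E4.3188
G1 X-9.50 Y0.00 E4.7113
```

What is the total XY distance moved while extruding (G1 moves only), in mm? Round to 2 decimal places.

59.02 mm

Sum the Euclidean lengths of each G1 segment: total = 59.02 mm.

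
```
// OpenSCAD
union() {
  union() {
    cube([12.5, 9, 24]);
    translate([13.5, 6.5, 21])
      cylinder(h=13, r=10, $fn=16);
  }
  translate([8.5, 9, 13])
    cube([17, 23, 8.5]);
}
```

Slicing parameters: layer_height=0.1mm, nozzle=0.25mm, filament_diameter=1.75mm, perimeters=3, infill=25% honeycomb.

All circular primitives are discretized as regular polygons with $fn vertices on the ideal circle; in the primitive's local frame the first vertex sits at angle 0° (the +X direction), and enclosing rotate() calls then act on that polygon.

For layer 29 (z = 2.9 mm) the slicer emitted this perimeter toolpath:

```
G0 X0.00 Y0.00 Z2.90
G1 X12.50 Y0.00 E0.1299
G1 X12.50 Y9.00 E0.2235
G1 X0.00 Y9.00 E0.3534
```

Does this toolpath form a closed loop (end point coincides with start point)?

no

Start point (G0): (0.00, 0.00). End point (last G1): the path does not return to the start — open.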